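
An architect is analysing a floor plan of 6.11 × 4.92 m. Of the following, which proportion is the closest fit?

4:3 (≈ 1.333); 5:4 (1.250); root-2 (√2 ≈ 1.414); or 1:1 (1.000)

6.11/4.92 ≈ 1.242. Nearest candidates are 5:4 (1.250, off by 0.008) and 4:3 (1.333, off by 0.091).

5:4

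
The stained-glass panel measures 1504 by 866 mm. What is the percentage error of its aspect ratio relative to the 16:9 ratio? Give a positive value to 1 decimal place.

Ratio = 1504 / 866 ≈ 1.7367.
Ideal 16:9 ≈ 1.7778. |1.7367 − 1.7778| / 1.7778 ≈ 2.31% → 2.3%.

2.3%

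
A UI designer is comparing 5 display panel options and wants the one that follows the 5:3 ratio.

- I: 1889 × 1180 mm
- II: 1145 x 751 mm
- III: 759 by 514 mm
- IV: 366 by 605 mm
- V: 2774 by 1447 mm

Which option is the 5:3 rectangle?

IV

Target 5:3 ≈ 1.667.
I: 1.601 (Δ0.066)  II: 1.525 (Δ0.142)  III: 1.477 (Δ0.190)  IV: 1.653 (Δ0.014)  V: 1.917 (Δ0.250)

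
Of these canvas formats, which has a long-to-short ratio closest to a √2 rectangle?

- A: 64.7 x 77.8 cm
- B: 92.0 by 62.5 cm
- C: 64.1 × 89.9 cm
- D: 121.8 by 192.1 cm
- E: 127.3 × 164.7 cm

C

Ratios (long/short): A ≈ 1.202; B ≈ 1.472; C ≈ 1.402; D ≈ 1.577; E ≈ 1.294.
root-2 ≈ 1.414; option C is nearest (Δ 0.012).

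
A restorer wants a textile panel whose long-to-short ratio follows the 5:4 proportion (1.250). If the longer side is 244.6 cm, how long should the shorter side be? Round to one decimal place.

5:4 = 1.25000.
Shorter side = 244.6 ÷ 1.25000 ≈ 195.680 → 195.7 cm.

195.7 cm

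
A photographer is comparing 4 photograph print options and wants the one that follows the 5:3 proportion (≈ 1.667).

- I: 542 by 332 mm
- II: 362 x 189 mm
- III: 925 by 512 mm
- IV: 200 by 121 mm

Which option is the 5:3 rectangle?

IV

Target 5:3 ≈ 1.667.
I: 1.633 (Δ0.034)  II: 1.915 (Δ0.248)  III: 1.807 (Δ0.140)  IV: 1.653 (Δ0.014)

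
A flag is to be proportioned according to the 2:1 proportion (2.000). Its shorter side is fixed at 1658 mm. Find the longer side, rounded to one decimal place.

3316.0 mm

2:1 = 2.00000.
Longer side = 1658 × 2.00000 ≈ 3316.000 → 3316.0 mm.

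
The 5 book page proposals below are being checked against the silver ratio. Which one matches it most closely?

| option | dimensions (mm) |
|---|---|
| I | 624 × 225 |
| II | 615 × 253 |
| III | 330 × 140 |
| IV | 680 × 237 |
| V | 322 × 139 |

II

Ratios (long/short): I ≈ 2.773; II ≈ 2.431; III ≈ 2.357; IV ≈ 2.869; V ≈ 2.317.
silver ratio ≈ 2.414; option II is nearest (Δ 0.017).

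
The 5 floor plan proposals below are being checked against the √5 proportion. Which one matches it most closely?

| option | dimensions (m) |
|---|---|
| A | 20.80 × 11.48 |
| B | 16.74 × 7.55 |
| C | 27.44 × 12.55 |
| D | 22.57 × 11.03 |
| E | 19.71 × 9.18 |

B

Target root-5 ≈ 2.236.
A: 1.812 (Δ0.424)  B: 2.217 (Δ0.019)  C: 2.186 (Δ0.050)  D: 2.046 (Δ0.190)  E: 2.147 (Δ0.089)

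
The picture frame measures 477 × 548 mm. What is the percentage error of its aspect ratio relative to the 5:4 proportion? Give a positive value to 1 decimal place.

Ratio = 548 / 477 ≈ 1.1488.
Ideal 5:4 = 1.2500. |1.1488 − 1.2500| / 1.2500 ≈ 8.10% → 8.1%.

8.1%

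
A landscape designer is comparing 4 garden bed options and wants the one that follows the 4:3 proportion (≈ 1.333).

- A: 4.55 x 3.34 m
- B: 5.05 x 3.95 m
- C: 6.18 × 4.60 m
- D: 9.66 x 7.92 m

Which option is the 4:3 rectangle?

Ratios (long/short): A ≈ 1.362; B ≈ 1.278; C ≈ 1.343; D ≈ 1.220.
4:3 ≈ 1.333; option C is nearest (Δ 0.010).

C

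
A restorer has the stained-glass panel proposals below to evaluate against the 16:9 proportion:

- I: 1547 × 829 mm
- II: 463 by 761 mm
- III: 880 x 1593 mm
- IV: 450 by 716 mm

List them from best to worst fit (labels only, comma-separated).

III, I, II, IV

I: 1547/829 ≈ 1.866 → |1.866 − 1.778| = 0.088
II: 761/463 ≈ 1.644 → |1.644 − 1.778| = 0.134
III: 1593/880 ≈ 1.810 → |1.810 − 1.778| = 0.032
IV: 716/450 ≈ 1.591 → |1.591 − 1.778| = 0.187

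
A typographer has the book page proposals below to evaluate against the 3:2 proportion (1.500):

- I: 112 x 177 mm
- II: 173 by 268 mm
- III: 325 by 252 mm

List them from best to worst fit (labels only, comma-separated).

II, I, III

I: 177/112 ≈ 1.580 → |1.580 − 1.500| = 0.080
II: 268/173 ≈ 1.549 → |1.549 − 1.500| = 0.049
III: 325/252 ≈ 1.290 → |1.290 − 1.500| = 0.210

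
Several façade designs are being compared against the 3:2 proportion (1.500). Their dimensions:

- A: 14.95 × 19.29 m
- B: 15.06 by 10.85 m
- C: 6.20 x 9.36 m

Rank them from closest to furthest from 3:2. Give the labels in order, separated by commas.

Ratios: A = 19.29 / 14.95 ≈ 1.290; B = 15.06 / 10.85 ≈ 1.388; C = 9.36 / 6.20 ≈ 1.510.
|Δ from 1.500|: A 0.210; B 0.112; C 0.010.

C, B, A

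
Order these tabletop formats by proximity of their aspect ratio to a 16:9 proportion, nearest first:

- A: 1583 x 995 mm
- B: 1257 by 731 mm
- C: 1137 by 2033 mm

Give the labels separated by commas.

Ratios: A = 1583 / 995 ≈ 1.591; B = 1257 / 731 ≈ 1.720; C = 2033 / 1137 ≈ 1.788.
|Δ from 1.778|: A 0.187; B 0.058; C 0.010.

C, B, A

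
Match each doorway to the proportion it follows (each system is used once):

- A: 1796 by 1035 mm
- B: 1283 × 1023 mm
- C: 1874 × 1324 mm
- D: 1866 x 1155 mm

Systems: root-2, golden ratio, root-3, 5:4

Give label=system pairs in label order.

A=root-3, B=5:4, C=root-2, D=golden ratio

Ratios: A ≈ 1.735; B ≈ 1.254; C ≈ 1.415; D ≈ 1.616.
Targets: root-2 ≈ 1.414; golden ratio ≈ 1.618; root-3 ≈ 1.732; 5:4 ≈ 1.250.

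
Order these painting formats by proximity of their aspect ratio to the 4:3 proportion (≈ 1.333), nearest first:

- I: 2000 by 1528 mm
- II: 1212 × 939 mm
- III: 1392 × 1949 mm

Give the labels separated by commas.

I: 2000/1528 ≈ 1.309 → |1.309 − 1.333| = 0.024
II: 1212/939 ≈ 1.291 → |1.291 − 1.333| = 0.042
III: 1949/1392 ≈ 1.400 → |1.400 − 1.333| = 0.067

I, II, III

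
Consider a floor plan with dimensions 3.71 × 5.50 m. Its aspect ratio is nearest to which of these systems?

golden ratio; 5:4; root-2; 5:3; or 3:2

3:2

5.50/3.71 ≈ 1.482. Nearest candidates are 3:2 (1.500, off by 0.018) and root-2 (1.414, off by 0.068).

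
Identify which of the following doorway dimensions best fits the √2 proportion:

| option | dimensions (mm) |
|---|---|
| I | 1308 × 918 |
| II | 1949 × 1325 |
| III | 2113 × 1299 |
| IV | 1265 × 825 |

Ratios (long/short): I ≈ 1.425; II ≈ 1.471; III ≈ 1.627; IV ≈ 1.533.
root-2 ≈ 1.414; option I is nearest (Δ 0.011).

I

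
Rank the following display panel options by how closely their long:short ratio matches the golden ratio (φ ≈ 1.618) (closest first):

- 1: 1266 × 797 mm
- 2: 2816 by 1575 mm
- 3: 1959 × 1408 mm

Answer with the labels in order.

1, 2, 3

Ratios: 1 = 1266 / 797 ≈ 1.588; 2 = 2816 / 1575 ≈ 1.788; 3 = 1959 / 1408 ≈ 1.391.
|Δ from 1.618|: 1 0.030; 2 0.170; 3 0.227.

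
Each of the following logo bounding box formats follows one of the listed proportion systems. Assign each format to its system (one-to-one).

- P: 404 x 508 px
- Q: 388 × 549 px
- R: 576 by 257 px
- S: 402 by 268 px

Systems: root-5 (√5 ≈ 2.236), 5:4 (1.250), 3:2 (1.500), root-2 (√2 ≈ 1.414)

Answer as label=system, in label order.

P=5:4, Q=root-2, R=root-5, S=3:2

P = 508/404 ≈ 1.257 → 5:4 (1.250)
Q = 549/388 ≈ 1.415 → root-2 (1.414)
R = 576/257 ≈ 2.241 → root-5 (2.236)
S = 402/268 ≈ 1.500 → 3:2 (1.500)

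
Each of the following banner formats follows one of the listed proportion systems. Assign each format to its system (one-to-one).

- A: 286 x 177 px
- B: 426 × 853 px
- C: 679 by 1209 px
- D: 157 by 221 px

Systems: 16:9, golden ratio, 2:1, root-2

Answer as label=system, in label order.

A = 286/177 ≈ 1.616 → golden ratio (1.618)
B = 853/426 ≈ 2.002 → 2:1 (2.000)
C = 1209/679 ≈ 1.781 → 16:9 (1.778)
D = 221/157 ≈ 1.408 → root-2 (1.414)

A=golden ratio, B=2:1, C=16:9, D=root-2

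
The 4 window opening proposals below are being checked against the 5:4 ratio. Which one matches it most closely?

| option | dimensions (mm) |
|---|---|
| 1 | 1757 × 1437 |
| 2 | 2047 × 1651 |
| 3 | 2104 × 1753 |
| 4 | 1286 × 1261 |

2

Ratios (long/short): 1 ≈ 1.223; 2 ≈ 1.240; 3 ≈ 1.200; 4 ≈ 1.020.
5:4 ≈ 1.250; option 2 is nearest (Δ 0.010).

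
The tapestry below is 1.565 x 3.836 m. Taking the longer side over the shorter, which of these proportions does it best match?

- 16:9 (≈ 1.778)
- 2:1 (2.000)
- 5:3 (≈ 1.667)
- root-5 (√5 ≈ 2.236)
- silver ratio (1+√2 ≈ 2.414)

3.836/1.565 ≈ 2.451. Nearest candidates are silver ratio (2.414, off by 0.037) and root-5 (2.236, off by 0.215).

silver ratio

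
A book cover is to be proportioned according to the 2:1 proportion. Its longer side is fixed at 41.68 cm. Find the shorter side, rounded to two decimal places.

2:1 = 2.00000.
Shorter side = 41.68 ÷ 2.00000 ≈ 20.8400 → 20.84 cm.

20.84 cm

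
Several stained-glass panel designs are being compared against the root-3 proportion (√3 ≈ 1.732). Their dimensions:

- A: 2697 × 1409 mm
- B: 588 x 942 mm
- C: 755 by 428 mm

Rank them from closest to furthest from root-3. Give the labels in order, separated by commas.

Ratios: A = 2697 / 1409 ≈ 1.914; B = 942 / 588 ≈ 1.602; C = 755 / 428 ≈ 1.764.
|Δ from 1.732|: A 0.182; B 0.130; C 0.032.

C, B, A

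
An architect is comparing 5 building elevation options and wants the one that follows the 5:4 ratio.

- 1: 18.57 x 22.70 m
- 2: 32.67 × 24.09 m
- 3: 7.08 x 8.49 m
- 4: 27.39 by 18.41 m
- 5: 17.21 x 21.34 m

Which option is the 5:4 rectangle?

5

Ratios (long/short): 1 ≈ 1.222; 2 ≈ 1.356; 3 ≈ 1.199; 4 ≈ 1.488; 5 ≈ 1.240.
5:4 ≈ 1.250; option 5 is nearest (Δ 0.010).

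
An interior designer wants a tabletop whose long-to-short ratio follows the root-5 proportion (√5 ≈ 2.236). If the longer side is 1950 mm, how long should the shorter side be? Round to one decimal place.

872.1 mm

root-5 ≈ 2.23607.
Shorter side = 1950 ÷ 2.23607 ≈ 872.066 → 872.1 mm.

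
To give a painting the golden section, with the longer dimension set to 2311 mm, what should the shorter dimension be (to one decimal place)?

golden ratio ≈ 1.61803.
Shorter side = 2311 ÷ 1.61803 ≈ 1428.280 → 1428.3 mm.

1428.3 mm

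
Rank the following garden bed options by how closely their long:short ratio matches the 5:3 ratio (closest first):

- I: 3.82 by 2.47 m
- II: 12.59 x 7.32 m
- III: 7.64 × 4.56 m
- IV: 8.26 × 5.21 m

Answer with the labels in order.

I: 3.82/2.47 ≈ 1.547 → |1.547 − 1.667| = 0.120
II: 12.59/7.32 ≈ 1.720 → |1.720 − 1.667| = 0.053
III: 7.64/4.56 ≈ 1.675 → |1.675 − 1.667| = 0.008
IV: 8.26/5.21 ≈ 1.585 → |1.585 − 1.667| = 0.082

III, II, IV, I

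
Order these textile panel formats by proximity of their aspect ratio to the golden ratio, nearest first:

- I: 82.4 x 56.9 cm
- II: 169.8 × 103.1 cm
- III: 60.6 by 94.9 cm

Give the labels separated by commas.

Ratios: I = 82.4 / 56.9 ≈ 1.448; II = 169.8 / 103.1 ≈ 1.647; III = 94.9 / 60.6 ≈ 1.566.
|Δ from 1.618|: I 0.170; II 0.029; III 0.052.

II, III, I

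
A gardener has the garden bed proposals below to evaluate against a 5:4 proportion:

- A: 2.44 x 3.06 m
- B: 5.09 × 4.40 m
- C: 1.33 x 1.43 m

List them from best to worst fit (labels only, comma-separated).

A, B, C

Ratios: A = 3.06 / 2.44 ≈ 1.254; B = 5.09 / 4.40 ≈ 1.157; C = 1.43 / 1.33 ≈ 1.075.
|Δ from 1.250|: A 0.004; B 0.093; C 0.175.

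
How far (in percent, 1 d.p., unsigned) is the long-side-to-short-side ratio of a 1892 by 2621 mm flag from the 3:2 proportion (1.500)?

7.6%

Ratio = 2621 / 1892 ≈ 1.3853.
Ideal 3:2 = 1.5000. |1.3853 − 1.5000| / 1.5000 ≈ 7.65% → 7.6%.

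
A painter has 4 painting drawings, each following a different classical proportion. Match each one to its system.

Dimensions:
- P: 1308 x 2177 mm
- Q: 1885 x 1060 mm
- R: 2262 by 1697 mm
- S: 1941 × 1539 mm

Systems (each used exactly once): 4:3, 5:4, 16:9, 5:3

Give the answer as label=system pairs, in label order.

P = 2177/1308 ≈ 1.664 → 5:3 (1.667)
Q = 1885/1060 ≈ 1.778 → 16:9 (1.778)
R = 2262/1697 ≈ 1.333 → 4:3 (1.333)
S = 1941/1539 ≈ 1.261 → 5:4 (1.250)

P=5:3, Q=16:9, R=4:3, S=5:4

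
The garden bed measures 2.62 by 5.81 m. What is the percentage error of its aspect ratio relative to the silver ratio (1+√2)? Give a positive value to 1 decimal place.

8.1%

Ratio = 5.81 / 2.62 ≈ 2.2176.
Ideal silver ratio ≈ 2.4142. |2.2176 − 2.4142| / 2.4142 ≈ 8.14% → 8.1%.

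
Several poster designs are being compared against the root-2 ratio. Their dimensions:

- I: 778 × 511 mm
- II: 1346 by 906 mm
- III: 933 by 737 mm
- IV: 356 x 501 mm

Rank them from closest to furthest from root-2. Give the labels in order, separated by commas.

Ratios: I = 778 / 511 ≈ 1.523; II = 1346 / 906 ≈ 1.486; III = 933 / 737 ≈ 1.266; IV = 501 / 356 ≈ 1.407.
|Δ from 1.414|: I 0.109; II 0.072; III 0.148; IV 0.007.

IV, II, I, III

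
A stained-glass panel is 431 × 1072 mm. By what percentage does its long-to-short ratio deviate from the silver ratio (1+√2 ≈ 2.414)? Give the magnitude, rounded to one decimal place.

3.0%

Ratio = 1072 / 431 ≈ 2.4872.
Ideal silver ratio ≈ 2.4142. |2.4872 − 2.4142| / 2.4142 ≈ 3.02% → 3.0%.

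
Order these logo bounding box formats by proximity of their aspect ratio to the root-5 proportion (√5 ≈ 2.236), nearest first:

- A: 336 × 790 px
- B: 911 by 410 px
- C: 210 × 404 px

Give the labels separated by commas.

B, A, C

Ratios: A = 790 / 336 ≈ 2.351; B = 911 / 410 ≈ 2.222; C = 404 / 210 ≈ 1.924.
|Δ from 2.236|: A 0.115; B 0.014; C 0.312.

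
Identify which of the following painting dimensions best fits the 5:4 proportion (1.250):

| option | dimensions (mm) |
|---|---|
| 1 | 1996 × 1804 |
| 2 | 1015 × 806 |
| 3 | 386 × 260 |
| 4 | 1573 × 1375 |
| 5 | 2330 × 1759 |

2

Target 5:4 ≈ 1.250.
1: 1.106 (Δ0.144)  2: 1.259 (Δ0.009)  3: 1.485 (Δ0.235)  4: 1.144 (Δ0.106)  5: 1.325 (Δ0.075)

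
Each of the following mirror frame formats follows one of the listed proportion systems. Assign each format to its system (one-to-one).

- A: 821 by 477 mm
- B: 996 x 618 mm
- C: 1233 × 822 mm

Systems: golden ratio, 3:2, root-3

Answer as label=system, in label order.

A=root-3, B=golden ratio, C=3:2

A = 821/477 ≈ 1.721 → root-3 (1.732)
B = 996/618 ≈ 1.612 → golden ratio (1.618)
C = 1233/822 ≈ 1.500 → 3:2 (1.500)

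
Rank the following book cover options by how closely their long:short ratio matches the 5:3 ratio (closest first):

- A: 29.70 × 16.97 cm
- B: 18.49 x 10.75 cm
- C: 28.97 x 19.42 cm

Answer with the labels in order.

A: 29.70/16.97 ≈ 1.750 → |1.750 − 1.667| = 0.083
B: 18.49/10.75 ≈ 1.720 → |1.720 − 1.667| = 0.053
C: 28.97/19.42 ≈ 1.492 → |1.492 − 1.667| = 0.175

B, A, C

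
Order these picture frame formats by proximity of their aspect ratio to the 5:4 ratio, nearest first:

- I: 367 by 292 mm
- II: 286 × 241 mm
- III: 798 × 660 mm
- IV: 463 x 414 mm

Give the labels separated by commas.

I: 367/292 ≈ 1.257 → |1.257 − 1.250| = 0.007
II: 286/241 ≈ 1.187 → |1.187 − 1.250| = 0.063
III: 798/660 ≈ 1.209 → |1.209 − 1.250| = 0.041
IV: 463/414 ≈ 1.118 → |1.118 − 1.250| = 0.132

I, III, II, IV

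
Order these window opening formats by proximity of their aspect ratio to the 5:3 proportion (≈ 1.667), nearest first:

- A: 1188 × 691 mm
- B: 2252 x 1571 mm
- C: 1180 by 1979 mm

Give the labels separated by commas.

Ratios: A = 1188 / 691 ≈ 1.719; B = 2252 / 1571 ≈ 1.433; C = 1979 / 1180 ≈ 1.677.
|Δ from 1.667|: A 0.052; B 0.234; C 0.010.

C, A, B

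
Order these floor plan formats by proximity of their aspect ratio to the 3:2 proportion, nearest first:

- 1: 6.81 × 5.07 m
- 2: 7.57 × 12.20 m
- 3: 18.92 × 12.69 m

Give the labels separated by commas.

Ratios: 1 = 6.81 / 5.07 ≈ 1.343; 2 = 12.20 / 7.57 ≈ 1.612; 3 = 18.92 / 12.69 ≈ 1.491.
|Δ from 1.500|: 1 0.157; 2 0.112; 3 0.009.

3, 2, 1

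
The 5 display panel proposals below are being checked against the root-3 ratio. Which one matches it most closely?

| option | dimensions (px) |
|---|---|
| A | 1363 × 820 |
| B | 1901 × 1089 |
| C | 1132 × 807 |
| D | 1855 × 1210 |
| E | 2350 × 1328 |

Target root-3 ≈ 1.732.
A: 1.662 (Δ0.070)  B: 1.746 (Δ0.014)  C: 1.403 (Δ0.329)  D: 1.533 (Δ0.199)  E: 1.770 (Δ0.038)

B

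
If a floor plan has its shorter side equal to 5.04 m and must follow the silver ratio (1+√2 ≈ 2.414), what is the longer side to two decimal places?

silver ratio ≈ 2.41421.
Longer side = 5.04 × 2.41421 ≈ 12.1676 → 12.17 m.

12.17 m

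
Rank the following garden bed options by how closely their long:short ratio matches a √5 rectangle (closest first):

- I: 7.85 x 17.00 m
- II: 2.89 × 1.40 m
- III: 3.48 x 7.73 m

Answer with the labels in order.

I: 17.00/7.85 ≈ 2.166 → |2.166 − 2.236| = 0.070
II: 2.89/1.40 ≈ 2.064 → |2.064 − 2.236| = 0.172
III: 7.73/3.48 ≈ 2.221 → |2.221 − 2.236| = 0.015

III, I, II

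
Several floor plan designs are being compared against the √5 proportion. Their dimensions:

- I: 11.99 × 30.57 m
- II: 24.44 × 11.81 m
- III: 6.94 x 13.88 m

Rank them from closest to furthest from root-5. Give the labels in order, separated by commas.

Ratios: I = 30.57 / 11.99 ≈ 2.550; II = 24.44 / 11.81 ≈ 2.069; III = 13.88 / 6.94 ≈ 2.000.
|Δ from 2.236|: I 0.314; II 0.167; III 0.236.

II, III, I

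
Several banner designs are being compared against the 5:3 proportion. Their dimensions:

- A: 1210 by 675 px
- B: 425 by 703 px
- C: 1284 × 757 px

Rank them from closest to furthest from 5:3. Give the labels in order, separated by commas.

Ratios: A = 1210 / 675 ≈ 1.793; B = 703 / 425 ≈ 1.654; C = 1284 / 757 ≈ 1.696.
|Δ from 1.667|: A 0.126; B 0.013; C 0.029.

B, C, A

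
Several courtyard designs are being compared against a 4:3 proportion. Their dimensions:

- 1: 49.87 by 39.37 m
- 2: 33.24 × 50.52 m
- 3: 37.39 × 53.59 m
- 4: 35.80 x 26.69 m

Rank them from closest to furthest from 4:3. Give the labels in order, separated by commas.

Ratios: 1 = 49.87 / 39.37 ≈ 1.267; 2 = 50.52 / 33.24 ≈ 1.520; 3 = 53.59 / 37.39 ≈ 1.433; 4 = 35.80 / 26.69 ≈ 1.341.
|Δ from 1.333|: 1 0.066; 2 0.187; 3 0.100; 4 0.008.

4, 1, 3, 2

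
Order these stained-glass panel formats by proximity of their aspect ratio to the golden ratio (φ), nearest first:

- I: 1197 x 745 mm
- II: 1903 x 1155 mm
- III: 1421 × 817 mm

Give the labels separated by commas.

I, II, III

I: 1197/745 ≈ 1.607 → |1.607 − 1.618| = 0.011
II: 1903/1155 ≈ 1.648 → |1.648 − 1.618| = 0.030
III: 1421/817 ≈ 1.739 → |1.739 − 1.618| = 0.121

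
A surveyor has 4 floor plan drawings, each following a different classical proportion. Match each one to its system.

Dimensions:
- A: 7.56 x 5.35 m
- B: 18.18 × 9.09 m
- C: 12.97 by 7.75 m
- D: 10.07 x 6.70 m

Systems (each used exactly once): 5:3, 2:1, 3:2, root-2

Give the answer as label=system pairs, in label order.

A=root-2, B=2:1, C=5:3, D=3:2

A = 7.56/5.35 ≈ 1.413 → root-2 (1.414)
B = 18.18/9.09 ≈ 2.000 → 2:1 (2.000)
C = 12.97/7.75 ≈ 1.674 → 5:3 (1.667)
D = 10.07/6.70 ≈ 1.503 → 3:2 (1.500)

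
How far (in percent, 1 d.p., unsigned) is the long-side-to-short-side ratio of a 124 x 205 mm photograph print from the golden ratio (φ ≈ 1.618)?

2.2%

Ratio = 205 / 124 ≈ 1.6532.
Ideal golden ratio ≈ 1.6180. |1.6532 − 1.6180| / 1.6180 ≈ 2.18% → 2.2%.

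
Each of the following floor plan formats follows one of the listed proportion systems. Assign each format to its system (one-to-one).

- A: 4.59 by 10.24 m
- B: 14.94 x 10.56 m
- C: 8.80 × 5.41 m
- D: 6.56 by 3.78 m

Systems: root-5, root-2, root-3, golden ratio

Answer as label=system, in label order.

A=root-5, B=root-2, C=golden ratio, D=root-3

A = 10.24/4.59 ≈ 2.231 → root-5 (2.236)
B = 14.94/10.56 ≈ 1.415 → root-2 (1.414)
C = 8.80/5.41 ≈ 1.627 → golden ratio (1.618)
D = 6.56/3.78 ≈ 1.735 → root-3 (1.732)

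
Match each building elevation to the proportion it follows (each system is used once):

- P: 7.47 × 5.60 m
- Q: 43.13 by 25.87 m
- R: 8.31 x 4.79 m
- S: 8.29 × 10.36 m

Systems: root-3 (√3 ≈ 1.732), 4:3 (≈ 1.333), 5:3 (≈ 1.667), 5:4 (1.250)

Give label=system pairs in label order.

Ratios: P ≈ 1.334; Q ≈ 1.667; R ≈ 1.735; S ≈ 1.250.
Targets: root-3 ≈ 1.732; 4:3 ≈ 1.333; 5:3 ≈ 1.667; 5:4 ≈ 1.250.

P=4:3, Q=5:3, R=root-3, S=5:4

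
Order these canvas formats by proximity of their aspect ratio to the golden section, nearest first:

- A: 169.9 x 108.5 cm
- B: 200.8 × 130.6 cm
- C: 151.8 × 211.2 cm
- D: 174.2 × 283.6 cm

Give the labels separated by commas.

Ratios: A = 169.9 / 108.5 ≈ 1.566; B = 200.8 / 130.6 ≈ 1.538; C = 211.2 / 151.8 ≈ 1.391; D = 283.6 / 174.2 ≈ 1.628.
|Δ from 1.618|: A 0.052; B 0.080; C 0.227; D 0.010.

D, A, B, C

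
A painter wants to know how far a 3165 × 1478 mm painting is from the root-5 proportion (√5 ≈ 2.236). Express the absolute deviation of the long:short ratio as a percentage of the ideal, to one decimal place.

Ratio = 3165 / 1478 ≈ 2.1414.
Ideal root-5 ≈ 2.2361. |2.1414 − 2.2361| / 2.2361 ≈ 4.24% → 4.2%.

4.2%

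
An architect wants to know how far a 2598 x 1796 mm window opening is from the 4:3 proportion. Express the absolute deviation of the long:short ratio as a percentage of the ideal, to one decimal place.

8.5%

Ratio = 2598 / 1796 ≈ 1.4465.
Ideal 4:3 ≈ 1.3333. |1.4465 − 1.3333| / 1.3333 ≈ 8.49% → 8.5%.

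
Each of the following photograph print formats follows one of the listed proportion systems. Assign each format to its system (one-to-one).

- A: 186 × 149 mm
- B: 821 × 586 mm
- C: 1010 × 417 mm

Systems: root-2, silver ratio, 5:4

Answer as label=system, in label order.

A=5:4, B=root-2, C=silver ratio

Ratios: A ≈ 1.248; B ≈ 1.401; C ≈ 2.422.
Targets: root-2 ≈ 1.414; silver ratio ≈ 2.414; 5:4 ≈ 1.250.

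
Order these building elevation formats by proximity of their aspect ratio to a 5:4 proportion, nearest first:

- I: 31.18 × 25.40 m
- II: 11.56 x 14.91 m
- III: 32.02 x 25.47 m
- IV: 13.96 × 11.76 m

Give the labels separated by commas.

III, I, II, IV

I: 31.18/25.40 ≈ 1.228 → |1.228 − 1.250| = 0.022
II: 14.91/11.56 ≈ 1.290 → |1.290 − 1.250| = 0.040
III: 32.02/25.47 ≈ 1.257 → |1.257 − 1.250| = 0.007
IV: 13.96/11.76 ≈ 1.187 → |1.187 − 1.250| = 0.063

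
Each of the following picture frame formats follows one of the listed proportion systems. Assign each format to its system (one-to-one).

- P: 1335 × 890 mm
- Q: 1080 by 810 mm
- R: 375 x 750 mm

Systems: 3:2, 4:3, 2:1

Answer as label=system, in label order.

P=3:2, Q=4:3, R=2:1

Ratios: P ≈ 1.500; Q ≈ 1.333; R ≈ 2.000.
Targets: 3:2 ≈ 1.500; 4:3 ≈ 1.333; 2:1 ≈ 2.000.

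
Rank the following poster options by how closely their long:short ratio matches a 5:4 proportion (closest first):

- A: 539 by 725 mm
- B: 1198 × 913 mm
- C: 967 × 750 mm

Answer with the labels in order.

Ratios: A = 725 / 539 ≈ 1.345; B = 1198 / 913 ≈ 1.312; C = 967 / 750 ≈ 1.289.
|Δ from 1.250|: A 0.095; B 0.062; C 0.039.

C, B, A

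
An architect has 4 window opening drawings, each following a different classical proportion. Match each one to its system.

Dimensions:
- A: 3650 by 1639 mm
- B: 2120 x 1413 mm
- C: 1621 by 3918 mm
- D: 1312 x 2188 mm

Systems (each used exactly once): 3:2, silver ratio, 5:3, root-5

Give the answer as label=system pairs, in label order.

Ratios: A ≈ 2.227; B ≈ 1.500; C ≈ 2.417; D ≈ 1.668.
Targets: 3:2 ≈ 1.500; silver ratio ≈ 2.414; 5:3 ≈ 1.667; root-5 ≈ 2.236.

A=root-5, B=3:2, C=silver ratio, D=5:3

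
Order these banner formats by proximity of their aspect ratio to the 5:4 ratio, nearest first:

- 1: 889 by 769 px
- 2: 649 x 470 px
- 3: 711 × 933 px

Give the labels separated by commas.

1: 889/769 ≈ 1.156 → |1.156 − 1.250| = 0.094
2: 649/470 ≈ 1.381 → |1.381 − 1.250| = 0.131
3: 933/711 ≈ 1.312 → |1.312 − 1.250| = 0.062

3, 1, 2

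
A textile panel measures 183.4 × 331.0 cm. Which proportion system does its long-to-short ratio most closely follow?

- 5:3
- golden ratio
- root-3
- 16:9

Ratio = 331.0 / 183.4 ≈ 1.805.
Distances: 5:3 1.667 (Δ 0.138); golden ratio 1.618 (Δ 0.187); root-3 1.732 (Δ 0.073); 16:9 1.778 (Δ 0.027).

16:9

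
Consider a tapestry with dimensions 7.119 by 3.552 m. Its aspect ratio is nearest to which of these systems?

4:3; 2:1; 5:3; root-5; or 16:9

Ratio = 7.119 / 3.552 ≈ 2.004.
Distances: 4:3 1.333 (Δ 0.671); 2:1 2.000 (Δ 0.004); 5:3 1.667 (Δ 0.337); root-5 2.236 (Δ 0.232); 16:9 1.778 (Δ 0.226).

2:1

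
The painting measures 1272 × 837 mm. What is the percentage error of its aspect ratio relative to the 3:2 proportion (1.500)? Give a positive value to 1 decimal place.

1.3%

Ratio = 1272 / 837 ≈ 1.5197.
Ideal 3:2 = 1.5000. |1.5197 − 1.5000| / 1.5000 ≈ 1.31% → 1.3%.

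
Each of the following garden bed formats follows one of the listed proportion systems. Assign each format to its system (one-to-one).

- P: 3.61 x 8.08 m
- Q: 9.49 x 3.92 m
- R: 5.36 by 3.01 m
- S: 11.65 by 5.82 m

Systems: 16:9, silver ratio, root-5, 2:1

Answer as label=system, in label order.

P=root-5, Q=silver ratio, R=16:9, S=2:1

Ratios: P ≈ 2.238; Q ≈ 2.421; R ≈ 1.781; S ≈ 2.002.
Targets: 16:9 ≈ 1.778; silver ratio ≈ 2.414; root-5 ≈ 2.236; 2:1 ≈ 2.000.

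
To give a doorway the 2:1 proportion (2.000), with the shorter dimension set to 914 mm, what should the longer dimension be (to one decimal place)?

1828.0 mm

2:1 = 2.00000.
Longer side = 914 × 2.00000 ≈ 1828.000 → 1828.0 mm.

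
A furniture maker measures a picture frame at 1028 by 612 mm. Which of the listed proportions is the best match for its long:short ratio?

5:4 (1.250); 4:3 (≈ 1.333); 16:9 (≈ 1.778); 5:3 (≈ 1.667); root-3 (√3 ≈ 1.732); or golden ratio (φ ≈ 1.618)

5:3

1028/612 ≈ 1.680. Nearest candidates are 5:3 (1.667, off by 0.013) and root-3 (1.732, off by 0.052).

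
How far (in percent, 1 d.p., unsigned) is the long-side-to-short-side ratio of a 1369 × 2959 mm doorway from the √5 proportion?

Ratio = 2959 / 1369 ≈ 2.1614.
Ideal root-5 ≈ 2.2361. |2.1614 − 2.2361| / 2.2361 ≈ 3.34% → 3.3%.

3.3%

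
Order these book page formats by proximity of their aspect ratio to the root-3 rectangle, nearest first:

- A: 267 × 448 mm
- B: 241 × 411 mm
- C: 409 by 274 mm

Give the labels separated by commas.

A: 448/267 ≈ 1.678 → |1.678 − 1.732| = 0.054
B: 411/241 ≈ 1.705 → |1.705 − 1.732| = 0.027
C: 409/274 ≈ 1.493 → |1.493 − 1.732| = 0.239

B, A, C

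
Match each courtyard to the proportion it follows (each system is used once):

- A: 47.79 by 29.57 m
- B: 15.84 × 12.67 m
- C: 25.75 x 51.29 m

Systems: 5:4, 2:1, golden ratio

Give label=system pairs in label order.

A=golden ratio, B=5:4, C=2:1

A = 47.79/29.57 ≈ 1.616 → golden ratio (1.618)
B = 15.84/12.67 ≈ 1.250 → 5:4 (1.250)
C = 51.29/25.75 ≈ 1.992 → 2:1 (2.000)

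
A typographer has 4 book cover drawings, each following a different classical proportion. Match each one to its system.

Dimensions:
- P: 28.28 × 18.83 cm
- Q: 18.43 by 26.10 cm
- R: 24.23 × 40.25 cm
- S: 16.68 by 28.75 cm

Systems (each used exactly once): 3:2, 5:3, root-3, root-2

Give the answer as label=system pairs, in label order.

P = 28.28/18.83 ≈ 1.502 → 3:2 (1.500)
Q = 26.10/18.43 ≈ 1.416 → root-2 (1.414)
R = 40.25/24.23 ≈ 1.661 → 5:3 (1.667)
S = 28.75/16.68 ≈ 1.724 → root-3 (1.732)

P=3:2, Q=root-2, R=5:3, S=root-3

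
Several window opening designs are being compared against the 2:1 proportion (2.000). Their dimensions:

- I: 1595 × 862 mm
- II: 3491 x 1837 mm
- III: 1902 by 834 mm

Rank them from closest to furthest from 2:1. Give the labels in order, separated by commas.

II, I, III

Ratios: I = 1595 / 862 ≈ 1.850; II = 3491 / 1837 ≈ 1.900; III = 1902 / 834 ≈ 2.281.
|Δ from 2.000|: I 0.150; II 0.100; III 0.281.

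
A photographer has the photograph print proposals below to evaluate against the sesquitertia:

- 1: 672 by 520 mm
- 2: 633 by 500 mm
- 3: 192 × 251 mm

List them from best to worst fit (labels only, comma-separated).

Ratios: 1 = 672 / 520 ≈ 1.292; 2 = 633 / 500 ≈ 1.266; 3 = 251 / 192 ≈ 1.307.
|Δ from 1.333|: 1 0.041; 2 0.067; 3 0.026.

3, 1, 2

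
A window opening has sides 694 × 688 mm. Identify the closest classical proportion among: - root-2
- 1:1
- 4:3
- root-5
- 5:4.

1:1

694/688 ≈ 1.009. Nearest candidates are 1:1 (1.000, off by 0.009) and 5:4 (1.250, off by 0.241).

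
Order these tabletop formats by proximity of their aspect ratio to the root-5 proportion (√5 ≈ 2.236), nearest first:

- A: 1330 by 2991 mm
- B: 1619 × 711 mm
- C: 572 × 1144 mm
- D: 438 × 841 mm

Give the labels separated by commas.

A: 2991/1330 ≈ 2.249 → |2.249 − 2.236| = 0.013
B: 1619/711 ≈ 2.277 → |2.277 − 2.236| = 0.041
C: 1144/572 ≈ 2.000 → |2.000 − 2.236| = 0.236
D: 841/438 ≈ 1.920 → |1.920 − 2.236| = 0.316

A, B, C, D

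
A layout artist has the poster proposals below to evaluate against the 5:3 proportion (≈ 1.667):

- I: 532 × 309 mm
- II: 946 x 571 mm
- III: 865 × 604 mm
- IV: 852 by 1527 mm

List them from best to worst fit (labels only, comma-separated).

II, I, IV, III

Ratios: I = 532 / 309 ≈ 1.722; II = 946 / 571 ≈ 1.657; III = 865 / 604 ≈ 1.432; IV = 1527 / 852 ≈ 1.792.
|Δ from 1.667|: I 0.055; II 0.010; III 0.235; IV 0.125.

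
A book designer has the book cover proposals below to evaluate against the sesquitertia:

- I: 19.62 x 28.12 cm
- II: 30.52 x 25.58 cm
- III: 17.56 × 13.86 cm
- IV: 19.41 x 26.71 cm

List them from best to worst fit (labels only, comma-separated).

Ratios: I = 28.12 / 19.62 ≈ 1.433; II = 30.52 / 25.58 ≈ 1.193; III = 17.56 / 13.86 ≈ 1.267; IV = 26.71 / 19.41 ≈ 1.376.
|Δ from 1.333|: I 0.100; II 0.140; III 0.066; IV 0.043.

IV, III, I, II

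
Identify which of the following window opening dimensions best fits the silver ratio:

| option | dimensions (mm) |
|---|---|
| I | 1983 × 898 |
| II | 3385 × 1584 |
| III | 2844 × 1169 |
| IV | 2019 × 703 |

III

Target silver ratio ≈ 2.414.
I: 2.208 (Δ0.206)  II: 2.137 (Δ0.277)  III: 2.433 (Δ0.019)  IV: 2.872 (Δ0.458)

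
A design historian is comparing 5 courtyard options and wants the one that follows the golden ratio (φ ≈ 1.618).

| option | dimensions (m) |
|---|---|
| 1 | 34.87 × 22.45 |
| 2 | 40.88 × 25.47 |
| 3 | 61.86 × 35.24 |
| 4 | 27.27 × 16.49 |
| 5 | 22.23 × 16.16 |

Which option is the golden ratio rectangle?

Ratios (long/short): 1 ≈ 1.553; 2 ≈ 1.605; 3 ≈ 1.755; 4 ≈ 1.654; 5 ≈ 1.376.
golden ratio ≈ 1.618; option 2 is nearest (Δ 0.013).

2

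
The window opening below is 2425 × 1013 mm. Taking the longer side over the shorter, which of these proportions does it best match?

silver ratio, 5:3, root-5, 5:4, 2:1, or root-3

Ratio = 2425 / 1013 ≈ 2.394.
Distances: silver ratio 2.414 (Δ 0.020); 5:3 1.667 (Δ 0.727); root-5 2.236 (Δ 0.158); 5:4 1.250 (Δ 1.144); 2:1 2.000 (Δ 0.394); root-3 1.732 (Δ 0.662).

silver ratio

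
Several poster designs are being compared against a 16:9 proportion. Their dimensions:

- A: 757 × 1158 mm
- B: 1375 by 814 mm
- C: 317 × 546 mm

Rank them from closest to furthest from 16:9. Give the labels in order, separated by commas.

Ratios: A = 1158 / 757 ≈ 1.530; B = 1375 / 814 ≈ 1.689; C = 546 / 317 ≈ 1.722.
|Δ from 1.778|: A 0.248; B 0.089; C 0.056.

C, B, A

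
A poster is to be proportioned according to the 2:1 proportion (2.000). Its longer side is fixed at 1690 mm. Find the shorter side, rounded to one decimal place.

2:1 = 2.00000.
Shorter side = 1690 ÷ 2.00000 ≈ 845.000 → 845.0 mm.

845.0 mm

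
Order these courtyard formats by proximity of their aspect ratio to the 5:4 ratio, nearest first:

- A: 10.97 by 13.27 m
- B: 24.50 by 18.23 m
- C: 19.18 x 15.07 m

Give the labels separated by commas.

C, A, B

A: 13.27/10.97 ≈ 1.210 → |1.210 − 1.250| = 0.040
B: 24.50/18.23 ≈ 1.344 → |1.344 − 1.250| = 0.094
C: 19.18/15.07 ≈ 1.273 → |1.273 − 1.250| = 0.023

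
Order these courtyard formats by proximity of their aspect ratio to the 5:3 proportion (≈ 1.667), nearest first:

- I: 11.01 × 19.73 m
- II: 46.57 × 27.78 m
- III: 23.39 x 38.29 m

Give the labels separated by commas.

II, III, I

Ratios: I = 19.73 / 11.01 ≈ 1.792; II = 46.57 / 27.78 ≈ 1.676; III = 38.29 / 23.39 ≈ 1.637.
|Δ from 1.667|: I 0.125; II 0.009; III 0.030.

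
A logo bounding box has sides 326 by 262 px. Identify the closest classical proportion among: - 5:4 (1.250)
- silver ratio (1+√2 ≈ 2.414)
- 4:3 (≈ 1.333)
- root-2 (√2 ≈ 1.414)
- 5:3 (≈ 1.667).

326/262 ≈ 1.244. Nearest candidates are 5:4 (1.250, off by 0.006) and 4:3 (1.333, off by 0.089).

5:4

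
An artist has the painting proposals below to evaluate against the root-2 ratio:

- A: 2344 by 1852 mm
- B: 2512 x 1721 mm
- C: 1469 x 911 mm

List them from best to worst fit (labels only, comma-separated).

Ratios: A = 2344 / 1852 ≈ 1.266; B = 2512 / 1721 ≈ 1.460; C = 1469 / 911 ≈ 1.613.
|Δ from 1.414|: A 0.148; B 0.046; C 0.199.

B, A, C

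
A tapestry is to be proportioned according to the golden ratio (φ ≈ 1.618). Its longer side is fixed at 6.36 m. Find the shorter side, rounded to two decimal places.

golden ratio ≈ 1.61803.
Shorter side = 6.36 ÷ 1.61803 ≈ 3.9307 → 3.93 m.

3.93 m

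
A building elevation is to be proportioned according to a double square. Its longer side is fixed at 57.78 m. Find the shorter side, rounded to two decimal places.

28.89 m

2:1 = 2.00000.
Shorter side = 57.78 ÷ 2.00000 ≈ 28.8900 → 28.89 m.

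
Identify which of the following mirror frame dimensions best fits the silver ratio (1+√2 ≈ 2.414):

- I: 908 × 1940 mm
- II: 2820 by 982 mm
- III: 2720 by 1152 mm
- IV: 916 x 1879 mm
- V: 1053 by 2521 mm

V

Target silver ratio ≈ 2.414.
I: 2.137 (Δ0.277)  II: 2.872 (Δ0.458)  III: 2.361 (Δ0.053)  IV: 2.051 (Δ0.363)  V: 2.394 (Δ0.020)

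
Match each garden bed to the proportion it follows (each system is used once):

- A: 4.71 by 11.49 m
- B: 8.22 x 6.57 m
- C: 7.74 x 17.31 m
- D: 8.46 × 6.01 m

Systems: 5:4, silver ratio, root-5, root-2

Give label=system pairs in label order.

Ratios: A ≈ 2.439; B ≈ 1.251; C ≈ 2.236; D ≈ 1.408.
Targets: 5:4 ≈ 1.250; silver ratio ≈ 2.414; root-5 ≈ 2.236; root-2 ≈ 1.414.

A=silver ratio, B=5:4, C=root-5, D=root-2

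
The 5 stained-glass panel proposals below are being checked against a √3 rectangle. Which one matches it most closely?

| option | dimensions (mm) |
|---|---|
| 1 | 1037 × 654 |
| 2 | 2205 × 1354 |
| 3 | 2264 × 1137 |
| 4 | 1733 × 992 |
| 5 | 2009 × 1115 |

Target root-3 ≈ 1.732.
1: 1.586 (Δ0.146)  2: 1.629 (Δ0.103)  3: 1.991 (Δ0.259)  4: 1.747 (Δ0.015)  5: 1.802 (Δ0.070)

4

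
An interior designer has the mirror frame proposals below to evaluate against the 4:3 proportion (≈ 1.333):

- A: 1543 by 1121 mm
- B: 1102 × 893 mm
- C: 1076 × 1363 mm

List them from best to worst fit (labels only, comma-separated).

A, C, B

Ratios: A = 1543 / 1121 ≈ 1.376; B = 1102 / 893 ≈ 1.234; C = 1363 / 1076 ≈ 1.267.
|Δ from 1.333|: A 0.043; B 0.099; C 0.066.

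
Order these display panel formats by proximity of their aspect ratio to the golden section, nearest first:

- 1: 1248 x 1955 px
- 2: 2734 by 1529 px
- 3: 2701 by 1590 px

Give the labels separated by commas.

1, 3, 2

Ratios: 1 = 1955 / 1248 ≈ 1.567; 2 = 2734 / 1529 ≈ 1.788; 3 = 2701 / 1590 ≈ 1.699.
|Δ from 1.618|: 1 0.051; 2 0.170; 3 0.081.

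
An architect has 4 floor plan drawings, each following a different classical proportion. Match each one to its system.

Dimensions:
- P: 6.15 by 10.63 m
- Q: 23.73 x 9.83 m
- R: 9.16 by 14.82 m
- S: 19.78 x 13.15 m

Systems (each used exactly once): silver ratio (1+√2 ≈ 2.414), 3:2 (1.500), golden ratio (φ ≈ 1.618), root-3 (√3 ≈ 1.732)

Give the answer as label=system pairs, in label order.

P = 10.63/6.15 ≈ 1.728 → root-3 (1.732)
Q = 23.73/9.83 ≈ 2.414 → silver ratio (2.414)
R = 14.82/9.16 ≈ 1.618 → golden ratio (1.618)
S = 19.78/13.15 ≈ 1.504 → 3:2 (1.500)

P=root-3, Q=silver ratio, R=golden ratio, S=3:2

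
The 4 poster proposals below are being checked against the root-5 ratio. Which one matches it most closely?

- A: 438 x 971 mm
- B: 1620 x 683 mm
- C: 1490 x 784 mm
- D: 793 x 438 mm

Ratios (long/short): A ≈ 2.217; B ≈ 2.372; C ≈ 1.901; D ≈ 1.811.
root-5 ≈ 2.236; option A is nearest (Δ 0.019).

A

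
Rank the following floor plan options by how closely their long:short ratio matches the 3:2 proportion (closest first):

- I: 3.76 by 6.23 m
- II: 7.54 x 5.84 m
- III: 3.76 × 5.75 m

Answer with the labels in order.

III, I, II

I: 6.23/3.76 ≈ 1.657 → |1.657 − 1.500| = 0.157
II: 7.54/5.84 ≈ 1.291 → |1.291 − 1.500| = 0.209
III: 5.75/3.76 ≈ 1.529 → |1.529 − 1.500| = 0.029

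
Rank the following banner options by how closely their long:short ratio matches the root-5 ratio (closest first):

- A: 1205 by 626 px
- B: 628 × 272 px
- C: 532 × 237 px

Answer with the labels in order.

Ratios: A = 1205 / 626 ≈ 1.925; B = 628 / 272 ≈ 2.309; C = 532 / 237 ≈ 2.245.
|Δ from 2.236|: A 0.311; B 0.073; C 0.009.

C, B, A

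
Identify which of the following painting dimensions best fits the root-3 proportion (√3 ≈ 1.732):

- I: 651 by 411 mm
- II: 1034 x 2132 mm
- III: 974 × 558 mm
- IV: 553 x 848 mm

III

Ratios (long/short): I ≈ 1.584; II ≈ 2.062; III ≈ 1.746; IV ≈ 1.533.
root-3 ≈ 1.732; option III is nearest (Δ 0.014).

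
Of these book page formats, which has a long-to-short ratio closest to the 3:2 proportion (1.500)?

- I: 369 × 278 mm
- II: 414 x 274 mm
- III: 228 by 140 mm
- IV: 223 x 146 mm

Ratios (long/short): I ≈ 1.327; II ≈ 1.511; III ≈ 1.629; IV ≈ 1.527.
3:2 ≈ 1.500; option II is nearest (Δ 0.011).

II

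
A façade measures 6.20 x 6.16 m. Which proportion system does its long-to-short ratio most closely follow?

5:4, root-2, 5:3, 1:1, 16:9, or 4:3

1:1

6.20/6.16 ≈ 1.006. Nearest candidates are 1:1 (1.000, off by 0.006) and 5:4 (1.250, off by 0.244).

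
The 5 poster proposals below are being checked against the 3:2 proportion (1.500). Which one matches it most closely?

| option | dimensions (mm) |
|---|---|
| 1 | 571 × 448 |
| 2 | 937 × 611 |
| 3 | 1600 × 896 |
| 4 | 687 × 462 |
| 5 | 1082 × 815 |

4

Target 3:2 ≈ 1.500.
1: 1.275 (Δ0.225)  2: 1.534 (Δ0.034)  3: 1.786 (Δ0.286)  4: 1.487 (Δ0.013)  5: 1.328 (Δ0.172)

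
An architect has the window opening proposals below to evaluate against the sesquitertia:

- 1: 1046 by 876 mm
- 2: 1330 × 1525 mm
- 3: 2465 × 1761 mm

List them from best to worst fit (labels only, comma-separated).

3, 1, 2

Ratios: 1 = 1046 / 876 ≈ 1.194; 2 = 1525 / 1330 ≈ 1.147; 3 = 2465 / 1761 ≈ 1.400.
|Δ from 1.333|: 1 0.139; 2 0.186; 3 0.067.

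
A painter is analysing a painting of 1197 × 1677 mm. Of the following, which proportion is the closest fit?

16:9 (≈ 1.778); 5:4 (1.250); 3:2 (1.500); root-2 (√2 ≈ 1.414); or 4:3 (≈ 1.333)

1677/1197 ≈ 1.401. Nearest candidates are root-2 (1.414, off by 0.013) and 4:3 (1.333, off by 0.068).

root-2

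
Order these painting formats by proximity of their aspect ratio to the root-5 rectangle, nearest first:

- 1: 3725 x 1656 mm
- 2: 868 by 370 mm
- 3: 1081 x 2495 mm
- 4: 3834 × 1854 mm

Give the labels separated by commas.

1: 3725/1656 ≈ 2.249 → |2.249 − 2.236| = 0.013
2: 868/370 ≈ 2.346 → |2.346 − 2.236| = 0.110
3: 2495/1081 ≈ 2.308 → |2.308 − 2.236| = 0.072
4: 3834/1854 ≈ 2.068 → |2.068 − 2.236| = 0.168

1, 3, 2, 4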